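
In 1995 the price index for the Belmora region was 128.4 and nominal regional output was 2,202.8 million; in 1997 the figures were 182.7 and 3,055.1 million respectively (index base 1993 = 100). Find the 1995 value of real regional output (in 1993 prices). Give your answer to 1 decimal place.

1,715.6 million

Real regional output = Nominal / (price index/100) = 2202.8 / 1.284 = 1715.58.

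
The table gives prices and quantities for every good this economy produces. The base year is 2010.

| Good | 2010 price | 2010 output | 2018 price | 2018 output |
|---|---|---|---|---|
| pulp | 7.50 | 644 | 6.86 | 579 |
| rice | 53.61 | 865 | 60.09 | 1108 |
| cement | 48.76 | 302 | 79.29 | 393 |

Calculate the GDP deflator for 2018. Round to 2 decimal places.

122.69

Nominal GDP 2018 = 6.86·579 + 60.09·1108 + 79.29·393 = 101712.63.
Real GDP 2018 (at 2010 prices) = 7.50·579 + 53.61·1108 + 48.76·393 = 82905.06.
Deflator = Nominal/Real × 100 = 101712.63/82905.06 × 100 = 122.686.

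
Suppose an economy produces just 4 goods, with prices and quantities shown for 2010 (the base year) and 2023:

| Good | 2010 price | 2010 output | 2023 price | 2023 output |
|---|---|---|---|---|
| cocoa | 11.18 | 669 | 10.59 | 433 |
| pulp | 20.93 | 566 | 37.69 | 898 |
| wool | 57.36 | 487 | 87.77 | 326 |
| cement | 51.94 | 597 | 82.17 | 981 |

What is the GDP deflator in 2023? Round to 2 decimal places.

Nominal GDP 2023 = 10.59·433 + 37.69·898 + 87.77·326 + 82.17·981 = 147652.88.
Real GDP 2023 (at 2010 prices) = 11.18·433 + 20.93·898 + 57.36·326 + 51.94·981 = 93288.58.
Deflator = Nominal/Real × 100 = 147652.88/93288.58 × 100 = 158.275.

158.28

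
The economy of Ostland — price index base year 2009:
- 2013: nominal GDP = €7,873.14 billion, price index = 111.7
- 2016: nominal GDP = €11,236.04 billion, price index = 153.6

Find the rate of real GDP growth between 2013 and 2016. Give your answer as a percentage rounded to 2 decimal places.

Real GDP 2013 = 7873.14 / 1.117 = 7048.47.
Real GDP 2016 = 11236.04 / 1.536 = 7315.13.
Real growth = 7315.13 / 7048.47 − 1 = 0.0378.

3.78%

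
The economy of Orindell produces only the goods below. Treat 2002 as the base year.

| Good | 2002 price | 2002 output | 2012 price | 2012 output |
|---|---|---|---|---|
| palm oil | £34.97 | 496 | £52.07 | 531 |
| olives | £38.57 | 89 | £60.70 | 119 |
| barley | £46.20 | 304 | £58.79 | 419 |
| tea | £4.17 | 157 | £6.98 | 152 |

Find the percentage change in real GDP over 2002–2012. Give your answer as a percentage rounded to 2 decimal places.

21.63%

Real GDP 2002 = Nominal GDP 2002 = 34.97·496 + 38.57·89 + 46.20·304 + 4.17·157 = 35477.34.
Real GDP 2012 (at 2002 prices) = 34.97·531 + 38.57·119 + 46.20·419 + 4.17·152 = 43150.54.
Real growth = 43150.54/35477.34 − 1 = 0.2163.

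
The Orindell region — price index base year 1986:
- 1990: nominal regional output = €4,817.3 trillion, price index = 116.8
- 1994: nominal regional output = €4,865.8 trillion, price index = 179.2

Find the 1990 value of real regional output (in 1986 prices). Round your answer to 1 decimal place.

Real regional output = Nominal / (price index/100) = 4817.3 / 1.168 = 4124.40.

€4,124.4 trillion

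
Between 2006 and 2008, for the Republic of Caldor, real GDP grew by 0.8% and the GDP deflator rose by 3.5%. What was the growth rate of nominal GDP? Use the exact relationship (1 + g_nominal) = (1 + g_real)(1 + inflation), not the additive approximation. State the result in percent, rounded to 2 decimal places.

4.33%

(1 + g_nom) = (1 + g_real)(1 + π) = 1.0080 × 1.0350 = 1.04328.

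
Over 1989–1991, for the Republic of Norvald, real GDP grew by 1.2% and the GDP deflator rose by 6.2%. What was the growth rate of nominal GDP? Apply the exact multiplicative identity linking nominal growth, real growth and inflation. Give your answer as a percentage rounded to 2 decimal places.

7.47%

(1 + g_nom) = (1 + g_real)(1 + π) = 1.0120 × 1.0620 = 1.07474.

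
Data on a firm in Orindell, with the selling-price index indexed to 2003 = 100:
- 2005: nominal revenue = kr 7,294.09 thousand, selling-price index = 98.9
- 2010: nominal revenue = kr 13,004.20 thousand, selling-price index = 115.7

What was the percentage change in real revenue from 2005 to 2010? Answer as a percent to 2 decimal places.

Deflate each year: 2005 → 7294.09/0.989 = 7375.22; 2010 → 13004.20/1.157 = 11239.59.
So real revenue changed by 11239.59/7375.22 − 1 = 0.5240, i.e. 52.40%.

52.40%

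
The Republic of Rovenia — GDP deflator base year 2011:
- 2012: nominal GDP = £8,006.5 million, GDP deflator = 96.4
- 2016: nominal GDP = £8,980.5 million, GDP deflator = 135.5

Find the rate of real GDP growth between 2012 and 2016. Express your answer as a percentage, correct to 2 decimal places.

-20.20%

Deflate each year: 2012 → 8006.5/0.964 = 8305.50; 2016 → 8980.5/1.355 = 6627.68.
So real GDP changed by 6627.68/8305.50 − 1 = -0.2020, i.e. -20.20%.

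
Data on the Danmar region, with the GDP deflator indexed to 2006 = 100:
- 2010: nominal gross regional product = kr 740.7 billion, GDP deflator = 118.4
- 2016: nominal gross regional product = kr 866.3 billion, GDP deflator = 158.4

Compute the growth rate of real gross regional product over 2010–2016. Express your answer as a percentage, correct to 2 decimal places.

-12.58%

Deflate each year: 2010 → 740.7/1.184 = 625.59; 2016 → 866.3/1.584 = 546.91.
So real gross regional product changed by 546.91/625.59 − 1 = -0.1258, i.e. -12.58%.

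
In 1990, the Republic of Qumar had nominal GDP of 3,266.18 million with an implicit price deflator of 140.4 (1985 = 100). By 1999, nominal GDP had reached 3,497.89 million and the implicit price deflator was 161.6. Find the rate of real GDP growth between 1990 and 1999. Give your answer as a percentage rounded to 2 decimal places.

-6.96%

Deflate each year: 1990 → 3266.18/1.404 = 2326.34; 1999 → 3497.89/1.616 = 2164.54.
So real GDP changed by 2164.54/2326.34 − 1 = -0.0696, i.e. -6.96%.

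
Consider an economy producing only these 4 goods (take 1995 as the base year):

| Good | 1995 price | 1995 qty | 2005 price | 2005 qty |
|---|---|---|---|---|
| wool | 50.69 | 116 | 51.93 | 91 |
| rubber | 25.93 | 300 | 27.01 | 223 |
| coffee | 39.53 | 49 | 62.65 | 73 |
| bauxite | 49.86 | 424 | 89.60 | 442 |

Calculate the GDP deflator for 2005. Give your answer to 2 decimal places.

Nominal GDP 2005 = 51.93·91 + 27.01·223 + 62.65·73 + 89.60·442 = 54925.51.
Real GDP 2005 (at 1995 prices) = 50.69·91 + 25.93·223 + 39.53·73 + 49.86·442 = 35318.99.
Deflator = Nominal/Real × 100 = 54925.51/35318.99 × 100 = 155.513.

155.51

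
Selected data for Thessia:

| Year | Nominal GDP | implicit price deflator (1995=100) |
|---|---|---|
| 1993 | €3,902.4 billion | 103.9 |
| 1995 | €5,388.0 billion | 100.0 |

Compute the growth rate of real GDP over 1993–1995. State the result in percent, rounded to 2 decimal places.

Real GDP 1993 = 3902.4 / 1.039 = 3755.92.
Real GDP 1995 = 5388.0 / 1.000 = 5388.00.
Real growth = 5388.00 / 3755.92 − 1 = 0.4345.

43.45%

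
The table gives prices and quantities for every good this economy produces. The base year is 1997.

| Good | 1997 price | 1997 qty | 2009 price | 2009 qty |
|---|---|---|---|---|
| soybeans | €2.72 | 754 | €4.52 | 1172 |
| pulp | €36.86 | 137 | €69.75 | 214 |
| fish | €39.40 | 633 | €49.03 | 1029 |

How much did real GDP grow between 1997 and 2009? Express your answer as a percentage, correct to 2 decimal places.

Real GDP 1997 = Nominal GDP 1997 = 2.72·754 + 36.86·137 + 39.40·633 = 32040.90.
Real GDP 2009 (at 1997 prices) = 2.72·1172 + 36.86·214 + 39.40·1029 = 51618.48.
Real growth = 51618.48/32040.90 − 1 = 0.6110.

61.10%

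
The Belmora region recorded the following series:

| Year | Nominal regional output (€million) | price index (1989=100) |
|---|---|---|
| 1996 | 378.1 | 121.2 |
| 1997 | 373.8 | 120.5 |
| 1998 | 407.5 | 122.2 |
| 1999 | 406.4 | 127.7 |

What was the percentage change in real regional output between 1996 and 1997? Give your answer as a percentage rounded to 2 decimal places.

Real regional output 1996 = 378.1/1.212 = 311.96.
Real regional output 1997 = 373.8/1.205 = 310.21.
Change = 310.21/311.96 − 1 = -0.0056.

-0.56%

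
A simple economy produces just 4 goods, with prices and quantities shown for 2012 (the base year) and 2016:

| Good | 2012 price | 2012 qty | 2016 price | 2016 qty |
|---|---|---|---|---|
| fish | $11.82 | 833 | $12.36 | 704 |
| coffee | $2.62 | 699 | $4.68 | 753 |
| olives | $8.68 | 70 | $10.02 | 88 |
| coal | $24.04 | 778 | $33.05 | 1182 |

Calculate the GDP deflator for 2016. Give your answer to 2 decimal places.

132.17

Nominal GDP 2016 = 12.36·704 + 4.68·753 + 10.02·88 + 33.05·1182 = 52172.34.
Real GDP 2016 (at 2012 prices) = 11.82·704 + 2.62·753 + 8.68·88 + 24.04·1182 = 39473.26.
Deflator = Nominal/Real × 100 = 52172.34/39473.26 × 100 = 132.171.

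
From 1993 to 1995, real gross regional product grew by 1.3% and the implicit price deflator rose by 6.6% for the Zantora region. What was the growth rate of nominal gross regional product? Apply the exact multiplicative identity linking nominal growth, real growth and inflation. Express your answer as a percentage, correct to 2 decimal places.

7.99%

(1 + g_nom) = (1 + g_real)(1 + π) = 1.0130 × 1.0660 = 1.07986.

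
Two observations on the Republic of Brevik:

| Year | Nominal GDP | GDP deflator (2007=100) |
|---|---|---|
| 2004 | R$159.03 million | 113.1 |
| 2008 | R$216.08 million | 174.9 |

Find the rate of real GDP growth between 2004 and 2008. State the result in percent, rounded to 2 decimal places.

Deflate each year: 2004 → 159.03/1.131 = 140.61; 2008 → 216.08/1.749 = 123.54.
So real GDP changed by 123.54/140.61 − 1 = -0.1214, i.e. -12.14%.

-12.14%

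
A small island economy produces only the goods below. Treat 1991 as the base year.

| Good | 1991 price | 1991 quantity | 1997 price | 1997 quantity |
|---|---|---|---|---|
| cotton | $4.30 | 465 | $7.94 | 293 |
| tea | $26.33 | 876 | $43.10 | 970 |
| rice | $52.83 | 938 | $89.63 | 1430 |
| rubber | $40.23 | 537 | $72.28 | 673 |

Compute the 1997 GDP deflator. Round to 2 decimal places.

Nominal GDP 1997 = 7.94·293 + 43.10·970 + 89.63·1430 + 72.28·673 = 220948.76.
Real GDP 1997 (at 1991 prices) = 4.30·293 + 26.33·970 + 52.83·1430 + 40.23·673 = 129421.69.
Deflator = Nominal/Real × 100 = 220948.76/129421.69 × 100 = 170.720.

170.72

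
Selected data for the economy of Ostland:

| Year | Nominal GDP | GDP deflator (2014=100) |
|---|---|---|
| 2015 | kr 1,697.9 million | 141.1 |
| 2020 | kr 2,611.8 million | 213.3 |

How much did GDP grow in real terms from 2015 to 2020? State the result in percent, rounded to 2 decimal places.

1.76%

Real GDP 2015 = 1697.9 / 1.411 = 1203.33.
Real GDP 2020 = 2611.8 / 2.133 = 1224.47.
Real growth = 1224.47 / 1203.33 − 1 = 0.0176.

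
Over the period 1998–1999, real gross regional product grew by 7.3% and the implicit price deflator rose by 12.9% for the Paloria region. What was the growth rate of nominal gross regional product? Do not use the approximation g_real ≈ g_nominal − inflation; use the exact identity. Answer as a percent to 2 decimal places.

(1 + g_nom) = (1 + g_real)(1 + π) = 1.0730 × 1.1290 = 1.21142.

21.14%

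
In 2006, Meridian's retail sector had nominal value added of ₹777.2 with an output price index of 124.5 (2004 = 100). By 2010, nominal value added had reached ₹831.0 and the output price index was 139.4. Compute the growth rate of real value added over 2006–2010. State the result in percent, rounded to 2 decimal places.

Deflate each year: 2006 → 777.2/1.245 = 624.26; 2010 → 831.0/1.394 = 596.13.
So real value added changed by 596.13/624.26 − 1 = -0.0451, i.e. -4.51%.

-4.51%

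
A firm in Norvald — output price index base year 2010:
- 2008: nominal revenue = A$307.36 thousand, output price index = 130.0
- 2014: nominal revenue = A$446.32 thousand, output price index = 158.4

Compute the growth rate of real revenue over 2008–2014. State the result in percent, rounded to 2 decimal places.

19.18%

Real revenue 2008 = 307.36 / 1.300 = 236.43.
Real revenue 2014 = 446.32 / 1.584 = 281.77.
Real growth = 281.77 / 236.43 − 1 = 0.1918.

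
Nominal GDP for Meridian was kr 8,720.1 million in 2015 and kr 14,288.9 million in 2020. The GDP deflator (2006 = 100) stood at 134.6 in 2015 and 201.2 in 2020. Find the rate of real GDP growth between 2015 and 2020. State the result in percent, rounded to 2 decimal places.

Deflate each year: 2015 → 8720.1/1.346 = 6478.53; 2020 → 14288.9/2.012 = 7101.84.
So real GDP changed by 7101.84/6478.53 − 1 = 0.0962, i.e. 9.62%.

9.62%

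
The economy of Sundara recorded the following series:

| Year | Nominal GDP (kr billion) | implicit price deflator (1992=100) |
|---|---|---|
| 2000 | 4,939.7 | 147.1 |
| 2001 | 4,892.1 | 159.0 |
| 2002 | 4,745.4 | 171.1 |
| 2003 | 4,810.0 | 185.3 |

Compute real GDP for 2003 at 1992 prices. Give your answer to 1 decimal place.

Real GDP 2003 = 4810.0 / 1.853 = 2595.79.

kr 2,595.8 billion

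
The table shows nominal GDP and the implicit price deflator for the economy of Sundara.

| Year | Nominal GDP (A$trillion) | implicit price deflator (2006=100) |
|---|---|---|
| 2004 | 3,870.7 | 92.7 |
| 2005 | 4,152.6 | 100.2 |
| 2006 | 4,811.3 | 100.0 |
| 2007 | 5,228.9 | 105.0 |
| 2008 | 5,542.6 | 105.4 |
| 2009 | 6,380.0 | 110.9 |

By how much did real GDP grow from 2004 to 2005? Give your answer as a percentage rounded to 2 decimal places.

-0.75%

Real GDP 2004 = 3870.7/0.927 = 4175.51.
Real GDP 2005 = 4152.6/1.002 = 4144.31.
Change = 4144.31/4175.51 − 1 = -0.0075.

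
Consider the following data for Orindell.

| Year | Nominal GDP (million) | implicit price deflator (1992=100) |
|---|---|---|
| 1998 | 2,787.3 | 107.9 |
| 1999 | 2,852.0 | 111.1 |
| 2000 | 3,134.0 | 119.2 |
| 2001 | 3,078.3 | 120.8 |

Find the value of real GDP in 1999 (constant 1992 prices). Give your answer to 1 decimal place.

2,567.1 million

Real GDP 1999 = 2852.0 / 1.111 = 2567.06.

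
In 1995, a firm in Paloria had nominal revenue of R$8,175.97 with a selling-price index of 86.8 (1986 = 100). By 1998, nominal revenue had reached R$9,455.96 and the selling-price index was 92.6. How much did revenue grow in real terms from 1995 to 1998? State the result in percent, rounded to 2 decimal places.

8.41%

Real revenue 1995 = 8175.97 / 0.868 = 9419.32.
Real revenue 1998 = 9455.96 / 0.926 = 10211.62.
Real growth = 10211.62 / 9419.32 − 1 = 0.0841.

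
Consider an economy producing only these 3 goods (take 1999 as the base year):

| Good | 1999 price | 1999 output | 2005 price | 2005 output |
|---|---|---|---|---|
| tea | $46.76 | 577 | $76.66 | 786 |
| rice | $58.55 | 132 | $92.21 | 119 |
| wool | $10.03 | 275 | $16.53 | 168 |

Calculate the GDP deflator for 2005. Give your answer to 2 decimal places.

Nominal GDP 2005 = 76.66·786 + 92.21·119 + 16.53·168 = 74004.79.
Real GDP 2005 (at 1999 prices) = 46.76·786 + 58.55·119 + 10.03·168 = 45405.85.
Deflator = Nominal/Real × 100 = 74004.79/45405.85 × 100 = 162.985.

162.99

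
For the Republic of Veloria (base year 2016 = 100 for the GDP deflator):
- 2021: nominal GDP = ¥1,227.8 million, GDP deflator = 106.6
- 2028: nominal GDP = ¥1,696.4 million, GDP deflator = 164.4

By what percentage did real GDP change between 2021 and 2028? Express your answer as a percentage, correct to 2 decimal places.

Deflate each year: 2021 → 1227.8/1.066 = 1151.78; 2028 → 1696.4/1.644 = 1031.87.
So real GDP changed by 1031.87/1151.78 − 1 = -0.1041, i.e. -10.41%.

-10.41%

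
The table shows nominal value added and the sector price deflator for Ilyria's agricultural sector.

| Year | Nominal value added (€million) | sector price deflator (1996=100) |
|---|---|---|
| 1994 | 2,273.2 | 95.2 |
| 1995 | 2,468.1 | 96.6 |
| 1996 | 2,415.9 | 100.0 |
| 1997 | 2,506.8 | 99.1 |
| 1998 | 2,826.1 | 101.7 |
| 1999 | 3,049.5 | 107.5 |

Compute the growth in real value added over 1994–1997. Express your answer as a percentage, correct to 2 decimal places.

Real value added 1994 = 2273.2/0.952 = 2387.82.
Real value added 1997 = 2506.8/0.991 = 2529.57.
Change = 2529.57/2387.82 − 1 = 0.0594.

5.94%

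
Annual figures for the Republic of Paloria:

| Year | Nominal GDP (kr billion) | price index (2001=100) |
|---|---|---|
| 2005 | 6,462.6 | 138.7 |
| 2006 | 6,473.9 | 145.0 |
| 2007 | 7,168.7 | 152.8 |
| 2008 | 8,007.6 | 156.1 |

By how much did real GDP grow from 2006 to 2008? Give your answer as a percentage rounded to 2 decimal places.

Real GDP 2006 = 6473.9/1.450 = 4464.76.
Real GDP 2008 = 8007.6/1.561 = 5129.79.
Change = 5129.79/4464.76 − 1 = 0.1490.

14.90%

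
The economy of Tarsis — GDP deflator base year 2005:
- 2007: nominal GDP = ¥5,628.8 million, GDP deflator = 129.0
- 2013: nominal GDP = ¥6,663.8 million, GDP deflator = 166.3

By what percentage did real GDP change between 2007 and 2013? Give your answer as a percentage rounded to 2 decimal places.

Real GDP 2007 = 5628.8 / 1.290 = 4363.41.
Real GDP 2013 = 6663.8 / 1.663 = 4007.10.
Real growth = 4007.10 / 4363.41 − 1 = -0.0817.

-8.17%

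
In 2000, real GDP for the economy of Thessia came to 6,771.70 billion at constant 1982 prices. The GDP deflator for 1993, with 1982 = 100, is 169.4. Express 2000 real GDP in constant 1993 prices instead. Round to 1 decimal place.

11,471.3 billion

Real GDP in 1993 prices = Real GDP in 1982 prices × (P_1993/P_1982) = 6771.70 × 1.694 = 11471.26.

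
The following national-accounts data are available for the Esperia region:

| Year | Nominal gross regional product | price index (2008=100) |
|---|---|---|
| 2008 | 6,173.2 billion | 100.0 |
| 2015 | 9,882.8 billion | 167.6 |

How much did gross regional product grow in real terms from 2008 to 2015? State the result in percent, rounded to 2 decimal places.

Deflate each year: 2008 → 6173.2/1.000 = 6173.20; 2015 → 9882.8/1.676 = 5896.66.
So real gross regional product changed by 5896.66/6173.20 − 1 = -0.0448, i.e. -4.48%.

-4.48%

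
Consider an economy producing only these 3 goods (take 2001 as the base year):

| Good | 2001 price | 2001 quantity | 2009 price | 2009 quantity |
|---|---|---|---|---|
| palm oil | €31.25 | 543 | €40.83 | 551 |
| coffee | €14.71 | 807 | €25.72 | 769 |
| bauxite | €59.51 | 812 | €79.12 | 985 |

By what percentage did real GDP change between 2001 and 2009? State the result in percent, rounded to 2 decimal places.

12.94%

Real GDP 2001 = Nominal GDP 2001 = 31.25·543 + 14.71·807 + 59.51·812 = 77161.84.
Real GDP 2009 (at 2001 prices) = 31.25·551 + 14.71·769 + 59.51·985 = 87148.09.
Real growth = 87148.09/77161.84 − 1 = 0.1294.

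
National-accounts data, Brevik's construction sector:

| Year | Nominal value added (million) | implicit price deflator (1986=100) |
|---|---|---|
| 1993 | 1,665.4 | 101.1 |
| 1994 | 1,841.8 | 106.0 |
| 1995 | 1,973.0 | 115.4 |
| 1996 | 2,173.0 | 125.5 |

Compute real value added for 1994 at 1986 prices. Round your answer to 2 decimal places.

1,737.55 million

Real value added 1994 = 1841.8 / 1.060 = 1737.55.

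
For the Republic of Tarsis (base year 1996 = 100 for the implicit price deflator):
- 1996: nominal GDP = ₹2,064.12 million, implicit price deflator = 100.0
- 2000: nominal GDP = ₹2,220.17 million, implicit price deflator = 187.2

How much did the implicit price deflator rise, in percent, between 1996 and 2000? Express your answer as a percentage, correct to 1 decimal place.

87.2%

Price-level change = 187.2 / 100.0 − 1 = 0.8720.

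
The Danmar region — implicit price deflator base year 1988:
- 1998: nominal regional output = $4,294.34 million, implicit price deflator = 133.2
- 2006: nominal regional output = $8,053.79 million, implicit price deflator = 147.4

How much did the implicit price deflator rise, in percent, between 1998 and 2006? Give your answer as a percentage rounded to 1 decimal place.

Price-level change = 147.4 / 133.2 − 1 = 0.1066.

10.7%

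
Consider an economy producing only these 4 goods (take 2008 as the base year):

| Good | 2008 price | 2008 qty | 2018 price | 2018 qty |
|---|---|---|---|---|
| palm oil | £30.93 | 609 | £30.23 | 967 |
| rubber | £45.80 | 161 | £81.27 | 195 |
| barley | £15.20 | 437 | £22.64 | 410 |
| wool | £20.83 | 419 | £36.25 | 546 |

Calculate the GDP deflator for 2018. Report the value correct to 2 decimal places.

131.37

Nominal GDP 2018 = 30.23·967 + 81.27·195 + 22.64·410 + 36.25·546 = 74154.96.
Real GDP 2018 (at 2008 prices) = 30.93·967 + 45.80·195 + 15.20·410 + 20.83·546 = 56445.49.
Deflator = Nominal/Real × 100 = 74154.96/56445.49 × 100 = 131.374.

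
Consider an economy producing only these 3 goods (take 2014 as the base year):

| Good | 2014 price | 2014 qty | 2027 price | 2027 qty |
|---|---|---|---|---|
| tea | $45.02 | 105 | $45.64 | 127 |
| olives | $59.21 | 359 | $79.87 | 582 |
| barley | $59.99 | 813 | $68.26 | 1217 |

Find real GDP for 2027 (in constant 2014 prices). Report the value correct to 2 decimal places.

Real GDP 2027 = Σ (p_2014 × q_2027) = 45.02·127 + 59.21·582 + 59.99·1217 = 113185.59.

$113185.59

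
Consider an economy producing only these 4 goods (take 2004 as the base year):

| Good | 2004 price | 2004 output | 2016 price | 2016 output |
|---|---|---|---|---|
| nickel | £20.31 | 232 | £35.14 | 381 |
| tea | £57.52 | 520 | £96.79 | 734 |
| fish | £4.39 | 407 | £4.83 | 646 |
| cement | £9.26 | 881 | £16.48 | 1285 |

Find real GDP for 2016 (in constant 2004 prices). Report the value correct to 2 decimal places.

Real GDP 2016 = Σ (p_2004 × q_2016) = 20.31·381 + 57.52·734 + 4.39·646 + 9.26·1285 = 64692.83.

£64692.83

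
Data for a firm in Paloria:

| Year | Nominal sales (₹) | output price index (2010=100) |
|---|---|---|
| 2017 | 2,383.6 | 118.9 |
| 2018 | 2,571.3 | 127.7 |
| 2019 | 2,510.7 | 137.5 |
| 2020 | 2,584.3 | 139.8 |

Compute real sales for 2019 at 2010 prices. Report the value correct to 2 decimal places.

₹1,825.96

Real sales 2019 = 2510.7 / 1.375 = 1825.96.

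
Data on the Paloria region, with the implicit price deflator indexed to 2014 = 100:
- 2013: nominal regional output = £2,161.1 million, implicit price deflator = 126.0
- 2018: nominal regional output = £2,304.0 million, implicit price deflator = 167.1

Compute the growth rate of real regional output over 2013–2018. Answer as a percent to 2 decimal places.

-19.61%

Deflate each year: 2013 → 2161.1/1.260 = 1715.16; 2018 → 2304.0/1.671 = 1378.82.
So real regional output changed by 1378.82/1715.16 − 1 = -0.1961, i.e. -19.61%.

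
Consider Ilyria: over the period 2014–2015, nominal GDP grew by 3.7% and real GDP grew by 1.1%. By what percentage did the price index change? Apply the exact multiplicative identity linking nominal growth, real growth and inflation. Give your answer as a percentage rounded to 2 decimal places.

(1 + g_nom) = (1 + g_real)(1 + π), so π = 1.0370 / 1.0110 − 1 = 0.02572.

2.57%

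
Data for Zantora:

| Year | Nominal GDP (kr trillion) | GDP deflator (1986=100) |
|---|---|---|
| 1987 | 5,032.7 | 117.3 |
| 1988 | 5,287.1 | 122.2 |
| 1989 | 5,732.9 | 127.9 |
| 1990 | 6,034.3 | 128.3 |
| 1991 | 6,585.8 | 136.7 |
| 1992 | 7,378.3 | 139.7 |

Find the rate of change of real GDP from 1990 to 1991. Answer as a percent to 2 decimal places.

2.43%

Real GDP 1990 = 6034.3/1.283 = 4703.27.
Real GDP 1991 = 6585.8/1.367 = 4817.70.
Change = 4817.70/4703.27 − 1 = 0.0243.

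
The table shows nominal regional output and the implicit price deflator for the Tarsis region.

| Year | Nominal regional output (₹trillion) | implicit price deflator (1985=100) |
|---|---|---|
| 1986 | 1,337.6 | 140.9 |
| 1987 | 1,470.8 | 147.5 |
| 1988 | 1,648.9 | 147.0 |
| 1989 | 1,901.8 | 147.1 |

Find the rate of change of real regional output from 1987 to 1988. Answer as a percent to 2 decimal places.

12.49%

Real regional output 1987 = 1470.8/1.475 = 997.15.
Real regional output 1988 = 1648.9/1.470 = 1121.70.
Change = 1121.70/997.15 − 1 = 0.1249.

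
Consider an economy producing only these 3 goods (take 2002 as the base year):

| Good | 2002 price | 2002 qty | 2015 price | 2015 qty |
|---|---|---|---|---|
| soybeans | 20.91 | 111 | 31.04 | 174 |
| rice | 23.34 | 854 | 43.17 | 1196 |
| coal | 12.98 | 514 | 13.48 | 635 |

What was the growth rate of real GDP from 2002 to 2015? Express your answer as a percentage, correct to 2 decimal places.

Real GDP 2002 = Nominal GDP 2002 = 20.91·111 + 23.34·854 + 12.98·514 = 28925.09.
Real GDP 2015 (at 2002 prices) = 20.91·174 + 23.34·1196 + 12.98·635 = 39795.28.
Real growth = 39795.28/28925.09 − 1 = 0.3758.

37.58%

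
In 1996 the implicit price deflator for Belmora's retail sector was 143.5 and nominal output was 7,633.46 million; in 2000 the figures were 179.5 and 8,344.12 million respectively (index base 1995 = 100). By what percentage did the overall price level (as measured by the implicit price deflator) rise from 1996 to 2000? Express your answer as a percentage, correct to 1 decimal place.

Price-level change = 179.5 / 143.5 − 1 = 0.2509.

25.1%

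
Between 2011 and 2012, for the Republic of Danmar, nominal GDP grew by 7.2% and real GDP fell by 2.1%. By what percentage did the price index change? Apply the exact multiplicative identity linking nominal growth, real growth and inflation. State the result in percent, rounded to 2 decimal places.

9.50%

(1 + g_nom) = (1 + g_real)(1 + π), so π = 1.0720 / 0.9790 − 1 = 0.09499.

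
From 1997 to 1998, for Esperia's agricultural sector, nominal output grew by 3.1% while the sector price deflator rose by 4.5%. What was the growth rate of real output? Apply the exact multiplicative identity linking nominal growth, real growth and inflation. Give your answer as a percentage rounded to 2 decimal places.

(1 + g_nom) = (1 + g_real)(1 + π), so g_real = 1.0310 / 1.0450 − 1 = -0.01340.

-1.34%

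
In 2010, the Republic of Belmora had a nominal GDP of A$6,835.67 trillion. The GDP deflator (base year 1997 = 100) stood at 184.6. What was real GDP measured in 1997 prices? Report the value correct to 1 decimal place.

A$3,703.0 trillion

Real GDP = Nominal / (GDP deflator/100) = 6835.67 / 1.846 = 3702.96.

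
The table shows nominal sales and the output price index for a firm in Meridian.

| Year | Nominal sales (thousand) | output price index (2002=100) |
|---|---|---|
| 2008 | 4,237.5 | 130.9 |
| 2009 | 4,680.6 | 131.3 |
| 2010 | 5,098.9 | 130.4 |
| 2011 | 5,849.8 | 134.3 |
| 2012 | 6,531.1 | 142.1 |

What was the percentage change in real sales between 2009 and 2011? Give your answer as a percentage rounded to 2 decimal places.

22.19%

Real sales 2009 = 4680.6/1.313 = 3564.81.
Real sales 2011 = 5849.8/1.343 = 4355.77.
Change = 4355.77/3564.81 − 1 = 0.2219.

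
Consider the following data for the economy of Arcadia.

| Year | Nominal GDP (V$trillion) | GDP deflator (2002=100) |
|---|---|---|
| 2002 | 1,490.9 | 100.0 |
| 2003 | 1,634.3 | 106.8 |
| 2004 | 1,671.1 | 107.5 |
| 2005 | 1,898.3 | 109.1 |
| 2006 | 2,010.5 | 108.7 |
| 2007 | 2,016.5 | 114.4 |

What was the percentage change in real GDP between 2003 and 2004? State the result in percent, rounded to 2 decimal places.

Real GDP 2003 = 1634.3/1.068 = 1530.24.
Real GDP 2004 = 1671.1/1.075 = 1554.51.
Change = 1554.51/1530.24 − 1 = 0.0159.

1.59%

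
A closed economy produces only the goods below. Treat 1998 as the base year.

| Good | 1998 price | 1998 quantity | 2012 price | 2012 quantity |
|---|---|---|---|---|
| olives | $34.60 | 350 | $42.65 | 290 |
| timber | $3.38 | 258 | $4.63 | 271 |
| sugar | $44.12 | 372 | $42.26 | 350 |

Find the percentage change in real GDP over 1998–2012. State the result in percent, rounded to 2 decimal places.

Real GDP 1998 = Nominal GDP 1998 = 34.60·350 + 3.38·258 + 44.12·372 = 29394.68.
Real GDP 2012 (at 1998 prices) = 34.60·290 + 3.38·271 + 44.12·350 = 26391.98.
Real growth = 26391.98/29394.68 − 1 = -0.1022.

-10.22%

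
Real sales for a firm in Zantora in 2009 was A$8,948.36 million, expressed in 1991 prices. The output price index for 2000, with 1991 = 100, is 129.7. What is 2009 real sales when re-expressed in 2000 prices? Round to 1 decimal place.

Real sales in 2000 prices = Real sales in 1991 prices × (P_2000/P_1991) = 8948.36 × 1.297 = 11606.02.

A$11,606.0 million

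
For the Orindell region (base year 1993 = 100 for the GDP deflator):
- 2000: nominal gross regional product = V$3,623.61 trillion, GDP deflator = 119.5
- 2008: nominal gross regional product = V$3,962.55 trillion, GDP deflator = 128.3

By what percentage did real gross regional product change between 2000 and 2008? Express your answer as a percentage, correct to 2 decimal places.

1.85%

Real gross regional product 2000 = 3623.61 / 1.195 = 3032.31.
Real gross regional product 2008 = 3962.55 / 1.283 = 3088.50.
Real growth = 3088.50 / 3032.31 − 1 = 0.0185.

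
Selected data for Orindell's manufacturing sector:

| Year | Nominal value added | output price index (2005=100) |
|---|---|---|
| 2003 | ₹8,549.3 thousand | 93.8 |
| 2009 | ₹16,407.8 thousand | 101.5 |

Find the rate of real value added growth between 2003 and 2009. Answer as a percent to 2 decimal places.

77.36%

Deflate each year: 2003 → 8549.3/0.938 = 9114.39; 2009 → 16407.8/1.015 = 16165.32.
So real value added changed by 16165.32/9114.39 − 1 = 0.7736, i.e. 77.36%.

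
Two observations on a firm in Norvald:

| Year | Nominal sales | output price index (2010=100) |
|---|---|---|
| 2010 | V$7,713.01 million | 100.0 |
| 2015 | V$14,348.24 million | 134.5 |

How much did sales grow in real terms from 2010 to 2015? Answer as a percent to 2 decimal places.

38.31%

Real sales 2010 = 7713.01 / 1.000 = 7713.01.
Real sales 2015 = 14348.24 / 1.345 = 10667.84.
Real growth = 10667.84 / 7713.01 − 1 = 0.3831.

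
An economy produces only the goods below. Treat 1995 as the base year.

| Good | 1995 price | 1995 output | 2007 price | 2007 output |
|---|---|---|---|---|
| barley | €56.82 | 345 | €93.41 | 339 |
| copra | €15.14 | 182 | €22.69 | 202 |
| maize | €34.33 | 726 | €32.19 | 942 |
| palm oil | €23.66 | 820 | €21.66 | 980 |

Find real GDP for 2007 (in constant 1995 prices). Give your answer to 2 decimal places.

Real GDP 2007 = Σ (p_1995 × q_2007) = 56.82·339 + 15.14·202 + 34.33·942 + 23.66·980 = 77845.92.

€77845.92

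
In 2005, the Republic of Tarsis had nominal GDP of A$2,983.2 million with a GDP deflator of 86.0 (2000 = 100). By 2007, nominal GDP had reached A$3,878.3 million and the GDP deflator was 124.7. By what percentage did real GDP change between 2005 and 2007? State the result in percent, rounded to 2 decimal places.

Deflate each year: 2005 → 2983.2/0.860 = 3468.84; 2007 → 3878.3/1.247 = 3110.10.
So real GDP changed by 3110.10/3468.84 − 1 = -0.1034, i.e. -10.34%.

-10.34%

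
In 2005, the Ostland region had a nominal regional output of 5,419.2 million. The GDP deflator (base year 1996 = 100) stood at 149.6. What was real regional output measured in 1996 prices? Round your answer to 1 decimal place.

3,622.5 million

Real regional output = Nominal / (GDP deflator/100) = 5419.2 / 1.496 = 3622.46.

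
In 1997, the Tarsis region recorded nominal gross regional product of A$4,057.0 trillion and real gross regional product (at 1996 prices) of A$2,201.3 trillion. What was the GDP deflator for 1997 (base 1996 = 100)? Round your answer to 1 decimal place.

GDP deflator = (Nominal / Real) × 100 = 4057.0 / 2201.3 × 100 = 184.30.

184.3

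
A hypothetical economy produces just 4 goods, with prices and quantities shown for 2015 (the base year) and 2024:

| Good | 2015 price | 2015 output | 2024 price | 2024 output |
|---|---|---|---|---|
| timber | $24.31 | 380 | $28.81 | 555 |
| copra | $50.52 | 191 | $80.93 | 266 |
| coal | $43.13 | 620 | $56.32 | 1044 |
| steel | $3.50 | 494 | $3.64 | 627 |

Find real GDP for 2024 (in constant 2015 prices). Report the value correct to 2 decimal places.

Real GDP 2024 = Σ (p_2015 × q_2024) = 24.31·555 + 50.52·266 + 43.13·1044 + 3.50·627 = 74152.59.

$74152.59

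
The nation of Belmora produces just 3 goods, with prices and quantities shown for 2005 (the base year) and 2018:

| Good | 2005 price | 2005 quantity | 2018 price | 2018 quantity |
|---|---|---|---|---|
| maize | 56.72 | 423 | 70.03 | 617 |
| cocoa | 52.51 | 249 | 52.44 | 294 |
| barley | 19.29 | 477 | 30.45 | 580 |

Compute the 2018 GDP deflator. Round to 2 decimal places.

Nominal GDP 2018 = 70.03·617 + 52.44·294 + 30.45·580 = 76286.87.
Real GDP 2018 (at 2005 prices) = 56.72·617 + 52.51·294 + 19.29·580 = 61622.38.
Deflator = Nominal/Real × 100 = 76286.87/61622.38 × 100 = 123.797.

123.80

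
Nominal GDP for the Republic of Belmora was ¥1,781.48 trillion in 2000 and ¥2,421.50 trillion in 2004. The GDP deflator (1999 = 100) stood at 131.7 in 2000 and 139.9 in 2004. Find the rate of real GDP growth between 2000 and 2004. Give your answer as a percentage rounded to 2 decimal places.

Deflate each year: 2000 → 1781.48/1.317 = 1352.68; 2004 → 2421.50/1.399 = 1730.88.
So real GDP changed by 1730.88/1352.68 − 1 = 0.2796, i.e. 27.96%.

27.96%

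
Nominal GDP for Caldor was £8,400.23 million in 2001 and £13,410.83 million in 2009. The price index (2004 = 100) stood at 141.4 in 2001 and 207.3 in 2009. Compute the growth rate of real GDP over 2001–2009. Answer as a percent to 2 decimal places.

Real GDP 2001 = 8400.23 / 1.414 = 5940.76.
Real GDP 2009 = 13410.83 / 2.073 = 6469.29.
Real growth = 6469.29 / 5940.76 − 1 = 0.0890.

8.90%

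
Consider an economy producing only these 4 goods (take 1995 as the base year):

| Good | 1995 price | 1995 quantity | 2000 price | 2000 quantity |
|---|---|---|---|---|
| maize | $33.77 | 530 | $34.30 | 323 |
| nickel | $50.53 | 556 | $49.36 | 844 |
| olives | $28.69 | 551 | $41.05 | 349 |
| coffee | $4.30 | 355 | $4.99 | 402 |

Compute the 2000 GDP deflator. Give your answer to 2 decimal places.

Nominal GDP 2000 = 34.30·323 + 49.36·844 + 41.05·349 + 4.99·402 = 69071.17.
Real GDP 2000 (at 1995 prices) = 33.77·323 + 50.53·844 + 28.69·349 + 4.30·402 = 65296.44.
Deflator = Nominal/Real × 100 = 69071.17/65296.44 × 100 = 105.781.

105.78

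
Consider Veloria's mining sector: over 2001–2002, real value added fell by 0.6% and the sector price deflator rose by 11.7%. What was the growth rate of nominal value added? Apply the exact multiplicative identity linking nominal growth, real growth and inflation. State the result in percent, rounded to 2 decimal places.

(1 + g_nom) = (1 + g_real)(1 + π) = 0.9940 × 1.1170 = 1.11030.

11.03%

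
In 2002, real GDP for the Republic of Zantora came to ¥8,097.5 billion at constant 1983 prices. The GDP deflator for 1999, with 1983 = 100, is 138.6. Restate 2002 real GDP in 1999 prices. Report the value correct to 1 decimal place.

Real GDP in 1999 prices = Real GDP in 1983 prices × (P_1999/P_1983) = 8097.5 × 1.386 = 11223.14.

¥11,223.1 billion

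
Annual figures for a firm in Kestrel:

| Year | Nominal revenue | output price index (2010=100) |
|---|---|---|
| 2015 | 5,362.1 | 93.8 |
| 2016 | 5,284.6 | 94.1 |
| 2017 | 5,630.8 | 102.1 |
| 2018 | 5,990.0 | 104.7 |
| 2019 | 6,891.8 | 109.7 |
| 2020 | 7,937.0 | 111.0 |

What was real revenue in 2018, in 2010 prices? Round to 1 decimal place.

Real revenue 2018 = 5990.0 / 1.047 = 5721.11.

5,721.1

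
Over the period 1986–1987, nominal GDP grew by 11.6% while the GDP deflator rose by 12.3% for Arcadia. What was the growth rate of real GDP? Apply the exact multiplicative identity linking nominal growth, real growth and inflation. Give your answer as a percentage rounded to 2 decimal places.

(1 + g_nom) = (1 + g_real)(1 + π), so g_real = 1.1160 / 1.1230 − 1 = -0.00623.

-0.62%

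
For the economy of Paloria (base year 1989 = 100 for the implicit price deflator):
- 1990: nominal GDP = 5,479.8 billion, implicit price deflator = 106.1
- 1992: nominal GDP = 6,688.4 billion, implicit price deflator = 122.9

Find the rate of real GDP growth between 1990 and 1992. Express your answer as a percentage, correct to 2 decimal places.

Real GDP 1990 = 5479.8 / 1.061 = 5164.75.
Real GDP 1992 = 6688.4 / 1.229 = 5442.15.
Real growth = 5442.15 / 5164.75 − 1 = 0.0537.

5.37%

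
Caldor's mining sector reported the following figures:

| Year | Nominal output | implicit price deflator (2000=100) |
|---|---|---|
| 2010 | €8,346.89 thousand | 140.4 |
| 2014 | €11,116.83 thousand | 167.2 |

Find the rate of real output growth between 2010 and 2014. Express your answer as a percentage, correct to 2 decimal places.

11.84%

Deflate each year: 2010 → 8346.89/1.404 = 5945.08; 2014 → 11116.83/1.672 = 6648.82.
So real output changed by 6648.82/5945.08 − 1 = 0.1184, i.e. 11.84%.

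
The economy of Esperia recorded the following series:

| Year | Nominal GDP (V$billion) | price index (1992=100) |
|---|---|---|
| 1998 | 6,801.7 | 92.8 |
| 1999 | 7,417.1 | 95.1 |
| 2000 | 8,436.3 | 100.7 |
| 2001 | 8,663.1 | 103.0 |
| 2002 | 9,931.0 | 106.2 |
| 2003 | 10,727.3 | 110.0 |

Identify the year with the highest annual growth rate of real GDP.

1999: real = 7417.1/0.951 = 7799.26; growth vs 1998 (7329.42) = 6.41%.
2000: real = 8436.3/1.007 = 8377.66; growth vs 1999 (7799.26) = 7.42%.
2001: real = 8663.1/1.030 = 8410.78; growth vs 2000 (8377.66) = 0.40%.
2002: real = 9931.0/1.062 = 9351.22; growth vs 2001 (8410.78) = 11.18%.
2003: real = 10727.3/1.100 = 9752.09; growth vs 2002 (9351.22) = 4.29%.

2002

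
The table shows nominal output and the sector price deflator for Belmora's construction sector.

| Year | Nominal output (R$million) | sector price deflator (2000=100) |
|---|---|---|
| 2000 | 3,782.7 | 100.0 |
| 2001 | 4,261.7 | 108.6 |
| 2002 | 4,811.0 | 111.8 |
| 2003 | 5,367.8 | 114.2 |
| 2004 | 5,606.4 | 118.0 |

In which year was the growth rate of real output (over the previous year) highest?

2001: real = 4261.7/1.086 = 3924.22; growth vs 2000 (3782.70) = 3.74%.
2002: real = 4811.0/1.118 = 4303.22; growth vs 2001 (3924.22) = 9.66%.
2003: real = 5367.8/1.142 = 4700.35; growth vs 2002 (4303.22) = 9.23%.
2004: real = 5606.4/1.180 = 4751.19; growth vs 2003 (4700.35) = 1.08%.

2002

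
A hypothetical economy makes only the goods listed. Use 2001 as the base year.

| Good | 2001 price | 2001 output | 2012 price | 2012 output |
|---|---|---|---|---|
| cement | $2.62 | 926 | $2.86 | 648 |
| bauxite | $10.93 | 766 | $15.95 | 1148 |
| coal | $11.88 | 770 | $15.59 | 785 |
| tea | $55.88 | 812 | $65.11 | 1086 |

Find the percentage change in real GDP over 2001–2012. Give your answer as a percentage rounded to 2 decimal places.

Real GDP 2001 = Nominal GDP 2001 = 2.62·926 + 10.93·766 + 11.88·770 + 55.88·812 = 65320.66.
Real GDP 2012 (at 2001 prices) = 2.62·648 + 10.93·1148 + 11.88·785 + 55.88·1086 = 84256.88.
Real growth = 84256.88/65320.66 − 1 = 0.2899.

28.99%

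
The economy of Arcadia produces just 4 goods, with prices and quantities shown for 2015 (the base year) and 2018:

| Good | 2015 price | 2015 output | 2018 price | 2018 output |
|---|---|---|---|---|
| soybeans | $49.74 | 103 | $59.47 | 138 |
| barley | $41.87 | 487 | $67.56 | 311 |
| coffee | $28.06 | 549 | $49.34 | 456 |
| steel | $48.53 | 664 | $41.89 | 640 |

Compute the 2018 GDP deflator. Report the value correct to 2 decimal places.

123.20

Nominal GDP 2018 = 59.47·138 + 67.56·311 + 49.34·456 + 41.89·640 = 78526.66.
Real GDP 2018 (at 2015 prices) = 49.74·138 + 41.87·311 + 28.06·456 + 48.53·640 = 63740.25.
Deflator = Nominal/Real × 100 = 78526.66/63740.25 × 100 = 123.198.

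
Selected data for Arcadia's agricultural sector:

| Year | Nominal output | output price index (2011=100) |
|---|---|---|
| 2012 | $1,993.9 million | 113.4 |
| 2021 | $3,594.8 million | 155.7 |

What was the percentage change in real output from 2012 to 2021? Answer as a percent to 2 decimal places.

31.31%

Real output 2012 = 1993.9 / 1.134 = 1758.29.
Real output 2021 = 3594.8 / 1.557 = 2308.80.
Real growth = 2308.80 / 1758.29 − 1 = 0.3131.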